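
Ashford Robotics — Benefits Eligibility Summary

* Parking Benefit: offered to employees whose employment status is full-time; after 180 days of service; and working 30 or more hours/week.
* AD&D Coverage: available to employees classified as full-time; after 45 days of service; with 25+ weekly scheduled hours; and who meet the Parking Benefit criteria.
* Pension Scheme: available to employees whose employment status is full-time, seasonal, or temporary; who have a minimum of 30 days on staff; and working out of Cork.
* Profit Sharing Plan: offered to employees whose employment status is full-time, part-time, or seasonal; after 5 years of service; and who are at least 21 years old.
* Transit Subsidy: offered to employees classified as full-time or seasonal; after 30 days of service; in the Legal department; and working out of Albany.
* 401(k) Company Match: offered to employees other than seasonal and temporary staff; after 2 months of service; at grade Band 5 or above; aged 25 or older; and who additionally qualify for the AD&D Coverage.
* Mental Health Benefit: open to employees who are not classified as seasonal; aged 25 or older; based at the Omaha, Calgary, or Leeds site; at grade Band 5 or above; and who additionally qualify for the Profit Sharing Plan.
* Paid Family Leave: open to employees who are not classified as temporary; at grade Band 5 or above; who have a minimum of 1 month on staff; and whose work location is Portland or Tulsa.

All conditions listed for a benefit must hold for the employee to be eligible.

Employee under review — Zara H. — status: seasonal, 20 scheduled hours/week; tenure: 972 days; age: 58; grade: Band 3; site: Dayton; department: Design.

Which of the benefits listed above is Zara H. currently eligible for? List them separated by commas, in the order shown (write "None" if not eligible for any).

Parking Benefit — status seasonal ✗ (requires full-time) → not eligible.
AD&D Coverage — status seasonal ✗ (requires full-time) → not eligible.
Pension Scheme — status seasonal ✓; service 972 days ≥ 30 days ✓; site Dayton ✗ (not Cork) → not eligible.
Profit Sharing Plan — status seasonal ✓; service 972 days < 5 years (≈1825 days) ✗ → not eligible.
Transit Subsidy — status seasonal ✓; service 972 days ≥ 30 days ✓; dept Design ✗ → not eligible.
401(k) Company Match — status seasonal ✗ (excluded) → not eligible.
Mental Health Benefit — status seasonal ✗ (excluded) → not eligible.
Paid Family Leave — status seasonal ✓ (not excluded); grade Band 3 < Band 5 ✗ → not eligible.

None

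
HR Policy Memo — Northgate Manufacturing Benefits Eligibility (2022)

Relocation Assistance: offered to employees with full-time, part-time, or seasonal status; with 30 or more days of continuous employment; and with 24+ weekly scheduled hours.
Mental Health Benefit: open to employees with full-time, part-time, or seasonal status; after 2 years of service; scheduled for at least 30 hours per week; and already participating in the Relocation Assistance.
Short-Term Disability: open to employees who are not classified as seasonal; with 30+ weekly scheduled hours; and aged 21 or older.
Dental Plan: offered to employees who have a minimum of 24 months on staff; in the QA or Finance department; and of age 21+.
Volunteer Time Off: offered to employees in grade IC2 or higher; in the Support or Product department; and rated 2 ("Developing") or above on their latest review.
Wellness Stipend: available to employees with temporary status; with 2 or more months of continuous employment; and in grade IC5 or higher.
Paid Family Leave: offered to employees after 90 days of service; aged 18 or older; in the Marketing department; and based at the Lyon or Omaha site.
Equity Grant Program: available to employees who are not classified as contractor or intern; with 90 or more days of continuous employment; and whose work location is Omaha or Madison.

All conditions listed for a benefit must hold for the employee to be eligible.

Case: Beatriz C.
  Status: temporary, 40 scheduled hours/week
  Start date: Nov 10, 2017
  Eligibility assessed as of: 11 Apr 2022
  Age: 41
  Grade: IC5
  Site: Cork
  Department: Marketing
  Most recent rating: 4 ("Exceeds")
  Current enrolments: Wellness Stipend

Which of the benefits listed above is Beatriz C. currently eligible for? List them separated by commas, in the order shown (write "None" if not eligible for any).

Service from Nov 10, 2017 to 11 Apr 2022: 1613 days.
Relocation Assistance — status temporary ✗ (requires full-time, part-time, or seasonal) → not eligible.
Mental Health Benefit — status temporary ✗ (requires full-time, part-time, or seasonal) → not eligible.
Short-Term Disability — status temporary ✓ (not excluded); 40 hrs/wk ≥ 30 ✓; age 41 ≥ 21 ✓ → eligible.
Dental Plan — service 1613 days ≥ 24 months (≈720 days) ✓; dept Marketing ✗ → not eligible.
Volunteer Time Off — grade IC5 ≥ IC2 ✓; dept Marketing ✗ → not eligible.
Wellness Stipend — status temporary ✓; service 1613 days ≥ 2 months (≈60 days) ✓; grade IC5 ≥ IC5 ✓ → eligible.
Paid Family Leave — service 1613 days ≥ 90 days ✓; age 41 ≥ 18 ✓; dept Marketing ✓; site Cork ✗ (not Lyon or Omaha) → not eligible.
Equity Grant Program — status temporary ✓ (not excluded); service 1613 days ≥ 90 days ✓; site Cork ✗ (not Omaha or Madison) → not eligible.

Short-Term Disability, Wellness Stipend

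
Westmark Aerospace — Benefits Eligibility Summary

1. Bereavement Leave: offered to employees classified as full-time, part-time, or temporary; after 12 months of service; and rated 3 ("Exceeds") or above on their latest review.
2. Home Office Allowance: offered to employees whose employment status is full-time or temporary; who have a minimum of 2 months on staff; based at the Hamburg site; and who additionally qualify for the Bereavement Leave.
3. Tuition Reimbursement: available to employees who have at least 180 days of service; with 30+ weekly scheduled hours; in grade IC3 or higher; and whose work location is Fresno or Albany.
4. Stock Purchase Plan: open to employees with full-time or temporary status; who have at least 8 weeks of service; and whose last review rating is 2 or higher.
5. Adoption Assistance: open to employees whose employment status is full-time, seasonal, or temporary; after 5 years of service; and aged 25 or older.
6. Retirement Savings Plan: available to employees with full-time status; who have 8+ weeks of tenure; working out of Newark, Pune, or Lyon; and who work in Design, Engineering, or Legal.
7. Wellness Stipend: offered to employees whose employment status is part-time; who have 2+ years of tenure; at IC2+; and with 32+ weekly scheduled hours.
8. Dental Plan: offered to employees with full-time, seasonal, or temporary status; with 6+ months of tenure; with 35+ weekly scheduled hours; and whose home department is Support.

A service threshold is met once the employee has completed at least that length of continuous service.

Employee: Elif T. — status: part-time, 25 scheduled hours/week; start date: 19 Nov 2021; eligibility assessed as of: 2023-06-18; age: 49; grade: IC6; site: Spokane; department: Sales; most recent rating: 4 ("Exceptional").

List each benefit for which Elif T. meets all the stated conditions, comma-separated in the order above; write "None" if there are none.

Bereavement Leave

Service from 19 Nov 2021 to 2023-06-18: 576 days.
Bereavement Leave — status part-time ✓; service 576 days ≥ 12 months (≈360 days) ✓; rating 4 ≥ 3 ✓ → eligible.
Home Office Allowance — status part-time ✗ (requires full-time or temporary) → not eligible.
Tuition Reimbursement — service 576 days ≥ 180 days ✓; 25 hrs/wk < 30 ✗ → not eligible.
Stock Purchase Plan — status part-time ✗ (requires full-time or temporary) → not eligible.
Adoption Assistance — status part-time ✗ (requires full-time, seasonal, or temporary) → not eligible.
Retirement Savings Plan — status part-time ✗ (requires full-time) → not eligible.
Wellness Stipend — status part-time ✓; service 576 days < 2 years (≈730 days) ✗ → not eligible.
Dental Plan — status part-time ✗ (requires full-time, seasonal, or temporary) → not eligible.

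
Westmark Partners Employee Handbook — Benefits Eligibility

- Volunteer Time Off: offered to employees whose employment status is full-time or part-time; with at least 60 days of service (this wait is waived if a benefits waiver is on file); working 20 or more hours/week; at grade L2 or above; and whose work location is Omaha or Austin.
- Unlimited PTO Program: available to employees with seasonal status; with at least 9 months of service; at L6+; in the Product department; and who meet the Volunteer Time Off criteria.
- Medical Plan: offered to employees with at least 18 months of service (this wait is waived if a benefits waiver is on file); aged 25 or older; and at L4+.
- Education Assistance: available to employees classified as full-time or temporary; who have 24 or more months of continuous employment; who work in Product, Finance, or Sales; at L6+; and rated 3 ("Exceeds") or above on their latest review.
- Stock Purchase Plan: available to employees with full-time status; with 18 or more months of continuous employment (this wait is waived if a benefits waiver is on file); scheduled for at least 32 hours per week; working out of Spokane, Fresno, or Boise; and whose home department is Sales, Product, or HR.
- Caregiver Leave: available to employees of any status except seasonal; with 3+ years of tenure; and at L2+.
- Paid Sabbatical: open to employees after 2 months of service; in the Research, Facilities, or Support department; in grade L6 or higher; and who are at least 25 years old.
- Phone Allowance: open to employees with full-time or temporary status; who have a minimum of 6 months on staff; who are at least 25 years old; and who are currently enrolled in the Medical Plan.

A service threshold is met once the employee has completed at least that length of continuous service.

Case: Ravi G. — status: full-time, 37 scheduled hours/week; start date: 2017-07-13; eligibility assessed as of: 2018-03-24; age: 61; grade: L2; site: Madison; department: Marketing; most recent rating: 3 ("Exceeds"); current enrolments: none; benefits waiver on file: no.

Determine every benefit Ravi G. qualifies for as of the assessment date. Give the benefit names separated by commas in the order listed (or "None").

Service from 2017-07-13 to 2018-03-24: 254 days.
Volunteer Time Off — status full-time ✓; no waiver, service 254 days ≥ 60 days ✓; 37 hrs/wk ≥ 20 ✓; grade L2 ≥ L2 ✓; site Madison ✗ (not Omaha or Austin) → not eligible.
Unlimited PTO Program — status full-time ✗ (requires seasonal) → not eligible.
Medical Plan — no waiver, service 254 days < 18 months (≈540 days) ✗ → not eligible.
Education Assistance — status full-time ✓; service 254 days < 24 months (≈720 days) ✗ → not eligible.
Stock Purchase Plan — status full-time ✓; no waiver, service 254 days < 18 months (≈540 days) ✗ → not eligible.
Caregiver Leave — status full-time ✓ (not excluded); service 254 days < 3 years (≈1095 days) ✗ → not eligible.
Paid Sabbatical — service 254 days ≥ 2 months (≈60 days) ✓; dept Marketing ✗ → not eligible.
Phone Allowance — status full-time ✓; service 254 days ≥ 6 months (≈180 days) ✓; age 61 ≥ 25 ✓; not enrolled in Medical Plan ✗ → not eligible.

None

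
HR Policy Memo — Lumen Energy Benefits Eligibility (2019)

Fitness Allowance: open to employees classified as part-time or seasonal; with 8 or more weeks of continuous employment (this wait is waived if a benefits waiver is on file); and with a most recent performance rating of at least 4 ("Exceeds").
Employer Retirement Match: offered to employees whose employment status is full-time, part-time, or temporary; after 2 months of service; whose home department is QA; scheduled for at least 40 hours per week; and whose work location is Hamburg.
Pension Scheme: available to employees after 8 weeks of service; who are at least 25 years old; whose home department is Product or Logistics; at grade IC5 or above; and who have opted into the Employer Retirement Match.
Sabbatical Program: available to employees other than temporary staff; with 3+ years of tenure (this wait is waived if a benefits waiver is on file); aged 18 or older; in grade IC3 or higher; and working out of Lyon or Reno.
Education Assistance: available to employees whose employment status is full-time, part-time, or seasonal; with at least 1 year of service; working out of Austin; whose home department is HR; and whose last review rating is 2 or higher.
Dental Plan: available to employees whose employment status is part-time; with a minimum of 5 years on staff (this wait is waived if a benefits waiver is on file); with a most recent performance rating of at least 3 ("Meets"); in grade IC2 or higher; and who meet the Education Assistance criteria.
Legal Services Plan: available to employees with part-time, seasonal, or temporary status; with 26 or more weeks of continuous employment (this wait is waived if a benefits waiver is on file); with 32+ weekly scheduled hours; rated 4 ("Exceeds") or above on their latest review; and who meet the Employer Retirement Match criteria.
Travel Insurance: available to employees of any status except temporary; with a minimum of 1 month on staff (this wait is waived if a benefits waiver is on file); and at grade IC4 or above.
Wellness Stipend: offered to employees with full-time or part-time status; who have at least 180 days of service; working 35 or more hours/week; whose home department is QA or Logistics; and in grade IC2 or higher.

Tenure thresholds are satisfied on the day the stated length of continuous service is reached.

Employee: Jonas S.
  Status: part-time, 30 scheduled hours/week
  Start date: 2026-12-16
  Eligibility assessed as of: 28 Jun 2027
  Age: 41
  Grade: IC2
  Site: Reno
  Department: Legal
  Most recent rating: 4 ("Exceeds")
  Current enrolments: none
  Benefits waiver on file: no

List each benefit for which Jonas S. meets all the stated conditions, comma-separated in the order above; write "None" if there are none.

Service from 2026-12-16 to 28 Jun 2027: 194 days.
Fitness Allowance — status part-time ✓; no waiver, service 194 days ≥ 8 weeks (≈56 days) ✓; rating 4 ≥ 4 ✓ → eligible.
Employer Retirement Match — status part-time ✓; service 194 days ≥ 2 months (≈60 days) ✓; dept Legal ✗ → not eligible.
Pension Scheme — service 194 days ≥ 8 weeks (≈56 days) ✓; age 41 ≥ 25 ✓; dept Legal ✗ → not eligible.
Sabbatical Program — status part-time ✓ (not excluded); no waiver, service 194 days < 3 years (≈1095 days) ✗ → not eligible.
Education Assistance — status part-time ✓; service 194 days < 1 year (≈365 days) ✗ → not eligible.
Dental Plan — status part-time ✓; no waiver, service 194 days < 5 years (≈1825 days) ✗ → not eligible.
Legal Services Plan — status part-time ✓; no waiver, service 194 days ≥ 26 weeks (≈182 days) ✓; 30 hrs/wk < 32 ✗ → not eligible.
Travel Insurance — status part-time ✓ (not excluded); no waiver, service 194 days ≥ 1 month (≈30 days) ✓; grade IC2 < IC4 ✗ → not eligible.
Wellness Stipend — status part-time ✓; service 194 days ≥ 180 days ✓; 30 hrs/wk < 35 ✗ → not eligible.

Fitness Allowance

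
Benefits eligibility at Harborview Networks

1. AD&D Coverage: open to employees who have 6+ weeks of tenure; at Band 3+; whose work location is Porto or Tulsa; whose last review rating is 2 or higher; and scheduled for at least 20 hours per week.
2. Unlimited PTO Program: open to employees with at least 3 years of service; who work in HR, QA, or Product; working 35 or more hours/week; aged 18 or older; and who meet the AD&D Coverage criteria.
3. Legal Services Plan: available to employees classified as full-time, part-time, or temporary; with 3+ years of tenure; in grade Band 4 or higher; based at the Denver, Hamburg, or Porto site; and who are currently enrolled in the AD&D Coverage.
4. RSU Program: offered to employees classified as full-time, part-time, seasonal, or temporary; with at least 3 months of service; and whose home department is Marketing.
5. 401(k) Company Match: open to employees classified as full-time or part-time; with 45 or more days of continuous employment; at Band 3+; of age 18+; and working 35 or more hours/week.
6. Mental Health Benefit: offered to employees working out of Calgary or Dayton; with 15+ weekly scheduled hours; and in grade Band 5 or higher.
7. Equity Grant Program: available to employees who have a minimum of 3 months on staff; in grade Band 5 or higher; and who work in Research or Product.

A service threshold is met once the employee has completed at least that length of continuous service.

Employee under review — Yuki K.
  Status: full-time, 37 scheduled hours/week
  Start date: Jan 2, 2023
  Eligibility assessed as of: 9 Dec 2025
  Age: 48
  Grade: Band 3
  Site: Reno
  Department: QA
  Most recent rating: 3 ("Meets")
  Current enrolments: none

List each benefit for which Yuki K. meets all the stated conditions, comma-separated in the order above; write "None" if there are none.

401(k) Company Match

Service from Jan 2, 2023 to 9 Dec 2025: 1072 days.
AD&D Coverage — service 1072 days ≥ 6 weeks (≈42 days) ✓; grade Band 3 ≥ Band 3 ✓; site Reno ✗ (not Porto or Tulsa) → not eligible.
Unlimited PTO Program — service 1072 days < 3 years (≈1095 days) ✗ → not eligible.
Legal Services Plan — status full-time ✓; service 1072 days < 3 years (≈1095 days) ✗ → not eligible.
RSU Program — status full-time ✓; service 1072 days ≥ 3 months (≈90 days) ✓; dept QA ✗ → not eligible.
401(k) Company Match — status full-time ✓; service 1072 days ≥ 45 days ✓; grade Band 3 ≥ Band 3 ✓; age 48 ≥ 18 ✓; 37 hrs/wk ≥ 35 ✓ → eligible.
Mental Health Benefit — site Reno ✗ (not Calgary or Dayton) → not eligible.
Equity Grant Program — service 1072 days ≥ 3 months (≈90 days) ✓; grade Band 3 < Band 5 ✗ → not eligible.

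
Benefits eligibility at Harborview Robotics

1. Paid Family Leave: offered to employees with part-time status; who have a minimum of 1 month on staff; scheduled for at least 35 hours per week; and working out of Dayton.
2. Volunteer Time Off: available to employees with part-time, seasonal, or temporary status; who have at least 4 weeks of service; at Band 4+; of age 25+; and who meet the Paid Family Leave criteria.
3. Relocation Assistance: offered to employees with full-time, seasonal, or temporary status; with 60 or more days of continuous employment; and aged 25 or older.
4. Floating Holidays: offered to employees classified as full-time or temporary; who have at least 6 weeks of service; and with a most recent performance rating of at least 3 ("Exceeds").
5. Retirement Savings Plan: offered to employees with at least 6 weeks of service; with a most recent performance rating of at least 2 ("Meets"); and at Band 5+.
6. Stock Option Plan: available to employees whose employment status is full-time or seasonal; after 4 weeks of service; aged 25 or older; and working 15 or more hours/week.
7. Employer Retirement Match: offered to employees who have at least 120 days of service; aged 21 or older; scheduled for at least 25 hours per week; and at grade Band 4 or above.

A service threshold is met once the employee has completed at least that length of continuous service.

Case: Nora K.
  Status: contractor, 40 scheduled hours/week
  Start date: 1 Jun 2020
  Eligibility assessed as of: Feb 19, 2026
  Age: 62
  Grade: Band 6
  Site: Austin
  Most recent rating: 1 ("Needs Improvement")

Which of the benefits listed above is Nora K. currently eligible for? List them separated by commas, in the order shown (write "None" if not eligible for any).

Service from 1 Jun 2020 to Feb 19, 2026: 2089 days.
Paid Family Leave — status contractor ✗ (requires part-time) → not eligible.
Volunteer Time Off — status contractor ✗ (requires part-time, seasonal, or temporary) → not eligible.
Relocation Assistance — status contractor ✗ (requires full-time, seasonal, or temporary) → not eligible.
Floating Holidays — status contractor ✗ (requires full-time or temporary) → not eligible.
Retirement Savings Plan — service 2089 days ≥ 6 weeks (≈42 days) ✓; rating 1 < 2 ✗ → not eligible.
Stock Option Plan — status contractor ✗ (requires full-time or seasonal) → not eligible.
Employer Retirement Match — service 2089 days ≥ 120 days ✓; age 62 ≥ 21 ✓; 40 hrs/wk ≥ 25 ✓; grade Band 6 ≥ Band 4 ✓ → eligible.

Employer Retirement Match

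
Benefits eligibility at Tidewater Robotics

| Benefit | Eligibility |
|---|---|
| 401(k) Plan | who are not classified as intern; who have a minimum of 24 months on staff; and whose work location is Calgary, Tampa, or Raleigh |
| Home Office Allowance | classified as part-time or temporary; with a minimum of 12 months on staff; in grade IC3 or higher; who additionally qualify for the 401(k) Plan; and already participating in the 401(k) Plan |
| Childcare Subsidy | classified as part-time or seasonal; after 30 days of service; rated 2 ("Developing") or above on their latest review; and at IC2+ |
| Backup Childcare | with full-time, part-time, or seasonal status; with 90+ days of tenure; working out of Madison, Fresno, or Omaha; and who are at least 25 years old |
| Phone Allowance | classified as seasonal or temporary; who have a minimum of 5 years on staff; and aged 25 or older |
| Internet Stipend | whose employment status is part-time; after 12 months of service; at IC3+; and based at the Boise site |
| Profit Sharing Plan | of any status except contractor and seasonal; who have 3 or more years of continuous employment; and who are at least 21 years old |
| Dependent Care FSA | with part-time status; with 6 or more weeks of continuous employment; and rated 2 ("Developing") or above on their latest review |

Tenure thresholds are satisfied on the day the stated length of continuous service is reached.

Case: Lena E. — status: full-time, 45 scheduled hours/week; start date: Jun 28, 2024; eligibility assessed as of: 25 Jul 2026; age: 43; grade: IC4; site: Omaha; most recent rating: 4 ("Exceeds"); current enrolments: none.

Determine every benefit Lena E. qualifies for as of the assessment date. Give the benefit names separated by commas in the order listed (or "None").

Backup Childcare

Service from Jun 28, 2024 to 25 Jul 2026: 757 days.
401(k) Plan — status full-time ✓ (not excluded); service 757 days ≥ 24 months (≈720 days) ✓; site Omaha ✗ (not Calgary, Tampa, or Raleigh) → not eligible.
Home Office Allowance — status full-time ✗ (requires part-time or temporary) → not eligible.
Childcare Subsidy — status full-time ✗ (requires part-time or seasonal) → not eligible.
Backup Childcare — status full-time ✓; service 757 days ≥ 90 days ✓; site Omaha ✓; age 43 ≥ 25 ✓ → eligible.
Phone Allowance — status full-time ✗ (requires seasonal or temporary) → not eligible.
Internet Stipend — status full-time ✗ (requires part-time) → not eligible.
Profit Sharing Plan — status full-time ✓ (not excluded); service 757 days < 3 years (≈1095 days) ✗ → not eligible.
Dependent Care FSA — status full-time ✗ (requires part-time) → not eligible.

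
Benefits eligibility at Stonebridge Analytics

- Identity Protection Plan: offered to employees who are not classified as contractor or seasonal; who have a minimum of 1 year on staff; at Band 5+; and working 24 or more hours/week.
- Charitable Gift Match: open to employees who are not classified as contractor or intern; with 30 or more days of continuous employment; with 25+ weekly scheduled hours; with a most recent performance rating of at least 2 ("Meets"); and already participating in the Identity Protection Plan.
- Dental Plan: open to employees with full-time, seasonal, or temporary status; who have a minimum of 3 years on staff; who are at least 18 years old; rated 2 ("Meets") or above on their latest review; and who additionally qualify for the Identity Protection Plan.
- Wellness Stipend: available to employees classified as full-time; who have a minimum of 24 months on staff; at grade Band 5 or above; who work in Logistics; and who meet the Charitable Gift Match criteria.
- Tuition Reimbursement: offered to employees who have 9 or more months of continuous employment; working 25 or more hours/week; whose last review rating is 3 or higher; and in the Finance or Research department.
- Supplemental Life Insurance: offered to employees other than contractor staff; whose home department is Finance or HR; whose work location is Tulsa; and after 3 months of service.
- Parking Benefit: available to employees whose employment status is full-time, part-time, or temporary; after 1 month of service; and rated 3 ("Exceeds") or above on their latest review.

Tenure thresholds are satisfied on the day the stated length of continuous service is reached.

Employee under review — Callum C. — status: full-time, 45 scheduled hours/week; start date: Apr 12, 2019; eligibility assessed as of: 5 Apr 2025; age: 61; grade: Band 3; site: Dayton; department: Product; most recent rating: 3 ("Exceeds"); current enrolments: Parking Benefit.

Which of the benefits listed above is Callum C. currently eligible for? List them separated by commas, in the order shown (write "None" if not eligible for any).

Parking Benefit

Service from Apr 12, 2019 to 5 Apr 2025: 2185 days.
Identity Protection Plan — status full-time ✓ (not excluded); service 2185 days ≥ 1 year (≈365 days) ✓; grade Band 3 < Band 5 ✗ → not eligible.
Charitable Gift Match — status full-time ✓ (not excluded); service 2185 days ≥ 30 days ✓; 45 hrs/wk ≥ 25 ✓; rating 3 ≥ 2 ✓; not enrolled in Identity Protection Plan ✗ → not eligible.
Dental Plan — status full-time ✓; service 2185 days ≥ 3 years (≈1095 days) ✓; age 61 ≥ 18 ✓; rating 3 ≥ 2 ✓; not eligible for Identity Protection Plan ✗ → not eligible.
Wellness Stipend — status full-time ✓; service 2185 days ≥ 24 months (≈720 days) ✓; grade Band 3 < Band 5 ✗ → not eligible.
Tuition Reimbursement — service 2185 days ≥ 9 months (≈270 days) ✓; 45 hrs/wk ≥ 25 ✓; rating 3 ≥ 3 ✓; dept Product ✗ → not eligible.
Supplemental Life Insurance — status full-time ✓ (not excluded); dept Product ✗ → not eligible.
Parking Benefit — status full-time ✓; service 2185 days ≥ 1 month (≈30 days) ✓; rating 3 ≥ 3 ✓ → eligible.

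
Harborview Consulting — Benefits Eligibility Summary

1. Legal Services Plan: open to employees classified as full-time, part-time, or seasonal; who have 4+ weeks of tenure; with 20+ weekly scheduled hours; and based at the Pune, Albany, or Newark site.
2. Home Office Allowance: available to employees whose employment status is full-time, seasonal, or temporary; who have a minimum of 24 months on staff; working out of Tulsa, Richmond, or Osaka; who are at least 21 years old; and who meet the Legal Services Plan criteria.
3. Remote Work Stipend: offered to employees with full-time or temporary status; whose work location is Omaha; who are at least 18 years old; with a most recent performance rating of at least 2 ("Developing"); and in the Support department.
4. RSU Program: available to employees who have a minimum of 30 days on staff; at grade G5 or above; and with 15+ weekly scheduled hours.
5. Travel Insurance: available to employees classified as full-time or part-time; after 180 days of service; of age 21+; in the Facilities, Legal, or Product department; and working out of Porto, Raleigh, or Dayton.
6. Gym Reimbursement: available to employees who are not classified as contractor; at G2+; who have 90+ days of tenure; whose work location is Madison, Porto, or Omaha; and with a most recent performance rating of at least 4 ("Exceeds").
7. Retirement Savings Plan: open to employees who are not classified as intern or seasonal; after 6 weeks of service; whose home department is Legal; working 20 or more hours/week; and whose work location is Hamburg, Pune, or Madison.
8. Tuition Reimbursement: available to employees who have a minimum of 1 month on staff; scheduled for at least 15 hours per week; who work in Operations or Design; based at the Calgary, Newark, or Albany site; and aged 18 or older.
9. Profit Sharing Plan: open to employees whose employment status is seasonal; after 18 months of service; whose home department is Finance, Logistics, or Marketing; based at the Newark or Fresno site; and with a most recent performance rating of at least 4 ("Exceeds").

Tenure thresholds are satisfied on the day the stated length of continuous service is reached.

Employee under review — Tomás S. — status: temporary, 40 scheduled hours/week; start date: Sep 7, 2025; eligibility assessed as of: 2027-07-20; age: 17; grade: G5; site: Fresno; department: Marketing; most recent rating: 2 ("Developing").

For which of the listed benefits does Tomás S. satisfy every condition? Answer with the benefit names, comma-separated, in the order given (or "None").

RSU Program

Service from Sep 7, 2025 to 2027-07-20: 681 days.
Legal Services Plan — status temporary ✗ (requires full-time, part-time, or seasonal) → not eligible.
Home Office Allowance — status temporary ✓; service 681 days < 24 months (≈720 days) ✗ → not eligible.
Remote Work Stipend — status temporary ✓; site Fresno ✗ (not Omaha) → not eligible.
RSU Program — service 681 days ≥ 30 days ✓; grade G5 ≥ G5 ✓; 40 hrs/wk ≥ 15 ✓ → eligible.
Travel Insurance — status temporary ✗ (requires full-time or part-time) → not eligible.
Gym Reimbursement — status temporary ✓ (not excluded); grade G5 ≥ G2 ✓; service 681 days ≥ 90 days ✓; site Fresno ✗ (not Madison, Porto, or Omaha) → not eligible.
Retirement Savings Plan — status temporary ✓ (not excluded); service 681 days ≥ 6 weeks (≈42 days) ✓; dept Marketing ✗ → not eligible.
Tuition Reimbursement — service 681 days ≥ 1 month (≈30 days) ✓; 40 hrs/wk ≥ 15 ✓; dept Marketing ✗ → not eligible.
Profit Sharing Plan — status temporary ✗ (requires seasonal) → not eligible.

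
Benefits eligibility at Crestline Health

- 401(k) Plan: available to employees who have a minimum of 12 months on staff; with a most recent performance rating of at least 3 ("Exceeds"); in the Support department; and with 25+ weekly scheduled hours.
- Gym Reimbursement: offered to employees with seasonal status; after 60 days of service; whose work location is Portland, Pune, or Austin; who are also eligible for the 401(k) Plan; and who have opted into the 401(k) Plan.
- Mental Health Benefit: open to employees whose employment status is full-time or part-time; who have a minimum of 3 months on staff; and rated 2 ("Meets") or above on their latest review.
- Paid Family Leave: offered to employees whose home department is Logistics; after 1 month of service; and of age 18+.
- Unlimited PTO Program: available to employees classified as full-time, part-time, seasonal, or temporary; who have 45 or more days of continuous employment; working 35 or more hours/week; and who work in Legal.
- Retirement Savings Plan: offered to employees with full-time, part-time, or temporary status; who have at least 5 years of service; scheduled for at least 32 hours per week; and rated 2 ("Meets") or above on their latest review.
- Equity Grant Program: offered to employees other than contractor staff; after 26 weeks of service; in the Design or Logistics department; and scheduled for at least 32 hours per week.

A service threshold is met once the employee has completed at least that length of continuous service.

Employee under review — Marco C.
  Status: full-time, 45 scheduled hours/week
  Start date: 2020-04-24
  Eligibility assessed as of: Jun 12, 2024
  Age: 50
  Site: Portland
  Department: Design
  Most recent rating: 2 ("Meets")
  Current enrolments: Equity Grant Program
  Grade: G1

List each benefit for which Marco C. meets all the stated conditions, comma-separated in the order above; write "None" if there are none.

Mental Health Benefit, Equity Grant Program

Service from 2020-04-24 to Jun 12, 2024: 1510 days.
401(k) Plan — service 1510 days ≥ 12 months (≈360 days) ✓; rating 2 < 3 ✗ → not eligible.
Gym Reimbursement — status full-time ✗ (requires seasonal) → not eligible.
Mental Health Benefit — status full-time ✓; service 1510 days ≥ 3 months (≈90 days) ✓; rating 2 ≥ 2 ✓ → eligible.
Paid Family Leave — dept Design ✗ → not eligible.
Unlimited PTO Program — status full-time ✓; service 1510 days ≥ 45 days ✓; 45 hrs/wk ≥ 35 ✓; dept Design ✗ → not eligible.
Retirement Savings Plan — status full-time ✓; service 1510 days < 5 years (≈1825 days) ✗ → not eligible.
Equity Grant Program — status full-time ✓ (not excluded); service 1510 days ≥ 26 weeks (≈182 days) ✓; dept Design ✓; 45 hrs/wk ≥ 32 ✓ → eligible.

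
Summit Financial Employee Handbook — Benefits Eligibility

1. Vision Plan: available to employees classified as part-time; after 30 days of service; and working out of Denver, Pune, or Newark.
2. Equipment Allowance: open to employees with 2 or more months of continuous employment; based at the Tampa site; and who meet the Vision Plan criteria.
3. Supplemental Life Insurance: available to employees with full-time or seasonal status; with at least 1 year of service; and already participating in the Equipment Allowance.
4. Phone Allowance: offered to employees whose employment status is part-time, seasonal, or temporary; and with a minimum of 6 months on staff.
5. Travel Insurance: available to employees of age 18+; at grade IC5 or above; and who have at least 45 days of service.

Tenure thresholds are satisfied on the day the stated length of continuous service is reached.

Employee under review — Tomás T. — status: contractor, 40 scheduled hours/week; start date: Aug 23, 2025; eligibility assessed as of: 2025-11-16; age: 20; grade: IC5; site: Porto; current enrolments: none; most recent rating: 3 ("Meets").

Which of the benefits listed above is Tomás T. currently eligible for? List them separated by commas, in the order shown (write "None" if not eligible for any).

Service from Aug 23, 2025 to 2025-11-16: 85 days.
Vision Plan — status contractor ✗ (requires part-time) → not eligible.
Equipment Allowance — service 85 days ≥ 2 months (≈60 days) ✓; site Porto ✗ (not Tampa) → not eligible.
Supplemental Life Insurance — status contractor ✗ (requires full-time or seasonal) → not eligible.
Phone Allowance — status contractor ✗ (requires part-time, seasonal, or temporary) → not eligible.
Travel Insurance — age 20 ≥ 18 ✓; grade IC5 ≥ IC5 ✓; service 85 days ≥ 45 days ✓ → eligible.

Travel Insurance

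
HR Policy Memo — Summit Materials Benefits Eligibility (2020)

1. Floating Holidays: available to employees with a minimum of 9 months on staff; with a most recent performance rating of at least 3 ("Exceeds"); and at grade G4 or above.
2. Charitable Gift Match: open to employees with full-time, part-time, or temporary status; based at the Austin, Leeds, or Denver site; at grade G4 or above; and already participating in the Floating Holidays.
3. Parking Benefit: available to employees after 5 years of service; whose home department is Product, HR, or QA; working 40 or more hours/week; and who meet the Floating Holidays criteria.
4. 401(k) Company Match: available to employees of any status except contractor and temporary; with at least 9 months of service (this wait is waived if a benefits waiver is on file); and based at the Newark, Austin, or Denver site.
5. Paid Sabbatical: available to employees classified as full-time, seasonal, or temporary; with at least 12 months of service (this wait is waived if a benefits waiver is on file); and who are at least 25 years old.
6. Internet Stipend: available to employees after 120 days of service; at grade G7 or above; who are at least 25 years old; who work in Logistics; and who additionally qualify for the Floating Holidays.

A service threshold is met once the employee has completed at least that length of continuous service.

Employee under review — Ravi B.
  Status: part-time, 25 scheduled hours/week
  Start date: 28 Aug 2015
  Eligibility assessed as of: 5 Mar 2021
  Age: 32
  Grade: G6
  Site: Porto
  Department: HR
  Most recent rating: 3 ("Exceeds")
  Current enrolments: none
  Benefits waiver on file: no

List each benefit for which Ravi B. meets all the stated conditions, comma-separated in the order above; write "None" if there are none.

Service from 28 Aug 2015 to 5 Mar 2021: 2016 days.
Floating Holidays — service 2016 days ≥ 9 months (≈270 days) ✓; rating 3 ≥ 3 ✓; grade G6 ≥ G4 ✓ → eligible.
Charitable Gift Match — status part-time ✓; site Porto ✗ (not Austin, Leeds, or Denver) → not eligible.
Parking Benefit — service 2016 days ≥ 5 years (≈1825 days) ✓; dept HR ✓; 25 hrs/wk < 40 ✗ → not eligible.
401(k) Company Match — status part-time ✓ (not excluded); no waiver, service 2016 days ≥ 9 months (≈270 days) ✓; site Porto ✗ (not Newark, Austin, or Denver) → not eligible.
Paid Sabbatical — status part-time ✗ (requires full-time, seasonal, or temporary) → not eligible.
Internet Stipend — service 2016 days ≥ 120 days ✓; grade G6 < G7 ✗ → not eligible.

Floating Holidays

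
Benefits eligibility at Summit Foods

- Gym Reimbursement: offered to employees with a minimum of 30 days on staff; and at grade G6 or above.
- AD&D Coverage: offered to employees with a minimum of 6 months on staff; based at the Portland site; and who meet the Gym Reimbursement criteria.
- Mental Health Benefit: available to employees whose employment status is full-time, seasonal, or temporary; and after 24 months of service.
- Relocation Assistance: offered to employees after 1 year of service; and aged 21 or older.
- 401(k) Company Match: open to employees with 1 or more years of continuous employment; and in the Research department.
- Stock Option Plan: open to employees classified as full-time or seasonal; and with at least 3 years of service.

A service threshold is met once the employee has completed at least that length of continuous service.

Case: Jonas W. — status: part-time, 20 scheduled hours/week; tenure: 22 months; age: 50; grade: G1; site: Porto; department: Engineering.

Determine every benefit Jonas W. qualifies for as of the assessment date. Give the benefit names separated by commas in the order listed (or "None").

Gym Reimbursement — service 22 months ≥ 30 days ✓; grade G1 < G6 ✗ → not eligible.
AD&D Coverage — service 22 months ≥ 6 months ✓; site Porto ✗ (not Portland) → not eligible.
Mental Health Benefit — status part-time ✗ (requires full-time, seasonal, or temporary) → not eligible.
Relocation Assistance — service 22 months ≥ 1 year (≈365 days) ✓; age 50 ≥ 21 ✓ → eligible.
401(k) Company Match — service 22 months ≥ 1 year (≈365 days) ✓; dept Engineering ✗ → not eligible.
Stock Option Plan — status part-time ✗ (requires full-time or seasonal) → not eligible.

Relocation Assistance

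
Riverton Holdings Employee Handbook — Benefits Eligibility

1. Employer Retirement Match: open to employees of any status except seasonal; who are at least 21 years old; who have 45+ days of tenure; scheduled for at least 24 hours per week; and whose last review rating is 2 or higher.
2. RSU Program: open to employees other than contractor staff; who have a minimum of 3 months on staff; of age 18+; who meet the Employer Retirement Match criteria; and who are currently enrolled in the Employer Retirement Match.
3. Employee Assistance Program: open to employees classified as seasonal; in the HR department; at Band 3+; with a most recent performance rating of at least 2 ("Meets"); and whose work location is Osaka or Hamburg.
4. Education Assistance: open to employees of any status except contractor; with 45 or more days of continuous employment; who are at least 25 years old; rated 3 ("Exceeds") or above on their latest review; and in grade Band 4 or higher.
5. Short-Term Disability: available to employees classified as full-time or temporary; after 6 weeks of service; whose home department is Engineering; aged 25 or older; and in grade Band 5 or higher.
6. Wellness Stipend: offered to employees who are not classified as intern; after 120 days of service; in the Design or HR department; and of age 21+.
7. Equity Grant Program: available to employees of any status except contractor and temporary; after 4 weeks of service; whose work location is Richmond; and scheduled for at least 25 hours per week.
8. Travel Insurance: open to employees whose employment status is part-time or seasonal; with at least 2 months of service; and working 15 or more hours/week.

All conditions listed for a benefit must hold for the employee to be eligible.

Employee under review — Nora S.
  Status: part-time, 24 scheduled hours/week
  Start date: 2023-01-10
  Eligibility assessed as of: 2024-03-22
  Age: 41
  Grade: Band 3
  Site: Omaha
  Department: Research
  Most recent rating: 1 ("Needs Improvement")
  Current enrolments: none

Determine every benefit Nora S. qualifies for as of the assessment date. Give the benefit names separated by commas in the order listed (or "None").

Service from 2023-01-10 to 2024-03-22: 437 days.
Employer Retirement Match — status part-time ✓ (not excluded); age 41 ≥ 21 ✓; service 437 days ≥ 45 days ✓; 24 hrs/wk ≥ 24 ✓; rating 1 < 2 ✗ → not eligible.
RSU Program — status part-time ✓ (not excluded); service 437 days ≥ 3 months (≈90 days) ✓; age 41 ≥ 18 ✓; not eligible for Employer Retirement Match ✗ → not eligible.
Employee Assistance Program — status part-time ✗ (requires seasonal) → not eligible.
Education Assistance — status part-time ✓ (not excluded); service 437 days ≥ 45 days ✓; age 41 ≥ 25 ✓; rating 1 < 3 ✗ → not eligible.
Short-Term Disability — status part-time ✗ (requires full-time or temporary) → not eligible.
Wellness Stipend — status part-time ✓ (not excluded); service 437 days ≥ 120 days ✓; dept Research ✗ → not eligible.
Equity Grant Program — status part-time ✓ (not excluded); service 437 days ≥ 4 weeks (≈28 days) ✓; site Omaha ✗ (not Richmond) → not eligible.
Travel Insurance — status part-time ✓; service 437 days ≥ 2 months (≈60 days) ✓; 24 hrs/wk ≥ 15 ✓ → eligible.

Travel Insurance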